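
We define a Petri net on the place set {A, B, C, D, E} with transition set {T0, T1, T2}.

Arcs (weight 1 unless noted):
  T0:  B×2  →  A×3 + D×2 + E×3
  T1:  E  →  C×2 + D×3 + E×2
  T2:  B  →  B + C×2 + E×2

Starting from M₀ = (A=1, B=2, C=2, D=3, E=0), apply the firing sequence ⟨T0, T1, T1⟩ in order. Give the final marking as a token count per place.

(A=4, B=0, C=6, D=11, E=5)

step 1: fire T0:  (A=1, B=2, C=2, D=3, E=0) → (A=4, B=0, C=2, D=5, E=3)
step 2: fire T1:  (A=4, B=0, C=2, D=5, E=3) → (A=4, B=0, C=4, D=8, E=4)
step 3: fire T1:  (A=4, B=0, C=4, D=8, E=4) → (A=4, B=0, C=6, D=11, E=5)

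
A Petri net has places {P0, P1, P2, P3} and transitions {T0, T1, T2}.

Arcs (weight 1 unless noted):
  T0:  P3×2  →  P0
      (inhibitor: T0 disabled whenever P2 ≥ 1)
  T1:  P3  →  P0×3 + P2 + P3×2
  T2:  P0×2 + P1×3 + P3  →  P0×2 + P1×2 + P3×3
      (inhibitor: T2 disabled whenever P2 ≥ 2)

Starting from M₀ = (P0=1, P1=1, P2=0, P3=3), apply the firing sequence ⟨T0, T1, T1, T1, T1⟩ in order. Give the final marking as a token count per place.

step 1: fire T0:  (P0=1, P1=1, P2=0, P3=3) → (P0=2, P1=1, P2=0, P3=1)
step 2: fire T1:  (P0=2, P1=1, P2=0, P3=1) → (P0=5, P1=1, P2=1, P3=2)
step 3: fire T1:  (P0=5, P1=1, P2=1, P3=2) → (P0=8, P1=1, P2=2, P3=3)
step 4: fire T1:  (P0=8, P1=1, P2=2, P3=3) → (P0=11, P1=1, P2=3, P3=4)
step 5: fire T1:  (P0=11, P1=1, P2=3, P3=4) → (P0=14, P1=1, P2=4, P3=5)

(P0=14, P1=1, P2=4, P3=5)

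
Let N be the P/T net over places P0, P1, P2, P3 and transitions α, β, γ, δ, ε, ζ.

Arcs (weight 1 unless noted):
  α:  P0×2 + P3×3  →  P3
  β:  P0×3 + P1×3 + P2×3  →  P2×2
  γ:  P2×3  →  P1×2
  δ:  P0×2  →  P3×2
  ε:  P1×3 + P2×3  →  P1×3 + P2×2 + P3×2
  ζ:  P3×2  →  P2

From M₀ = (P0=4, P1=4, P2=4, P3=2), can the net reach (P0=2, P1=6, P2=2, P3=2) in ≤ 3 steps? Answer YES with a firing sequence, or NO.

YES — reachable via ⟨γ, δ, ζ⟩ (3 firings)

step 1: fire γ:  (P0=4, P1=4, P2=4, P3=2) → (P0=4, P1=6, P2=1, P3=2)
step 2: fire δ:  (P0=4, P1=6, P2=1, P3=2) → (P0=2, P1=6, P2=1, P3=4)
step 3: fire ζ:  (P0=2, P1=6, P2=1, P3=4) → (P0=2, P1=6, P2=2, P3=2)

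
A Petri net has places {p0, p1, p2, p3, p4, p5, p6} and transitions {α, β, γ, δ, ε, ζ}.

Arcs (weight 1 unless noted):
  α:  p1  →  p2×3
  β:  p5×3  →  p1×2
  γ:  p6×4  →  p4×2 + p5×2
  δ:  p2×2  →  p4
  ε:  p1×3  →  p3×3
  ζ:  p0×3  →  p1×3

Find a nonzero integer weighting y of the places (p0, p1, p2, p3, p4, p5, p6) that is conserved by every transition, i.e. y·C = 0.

Incidence matrix C (rows=places, cols=transitions):
        α    β    γ    δ    ε    ζ
   p0   0    0    0    0    0   -3
   p1  -1    2    0    0   -3    3
   p2   3    0    0   -2    0    0
   p3   0    0    0    0    3    0
   p4   0    0    2    1    0    0
   p5   0   -3    2    0    0    0
   p6   0    0   -4    0    0    0

Candidate y = [3, 3, 1, 3, 2, 2, 2]; check y·C column-wise:
  col α: 3·0 + 3·-1 + 1·3 + 3·0 + 2·0 + 2·0 + 2·0 = 0
  col β: 3·0 + 3·2 + 1·0 + 3·0 + 2·0 + 2·-3 + 2·0 = 0
  col γ: 3·0 + 3·0 + 1·0 + 3·0 + 2·2 + 2·2 + 2·-4 = 0
  col δ: 3·0 + 3·0 + 1·-2 + 3·0 + 2·1 + 2·0 + 2·0 = 0
  col ε: 3·0 + 3·-3 + 1·0 + 3·3 + 2·0 + 2·0 + 2·0 = 0
  col ζ: 3·-3 + 3·3 + 1·0 + 3·0 + 2·0 + 2·0 + 2·0 = 0

y = (p0:3, p1:3, p2:1, p3:3, p4:2, p5:2, p6:2)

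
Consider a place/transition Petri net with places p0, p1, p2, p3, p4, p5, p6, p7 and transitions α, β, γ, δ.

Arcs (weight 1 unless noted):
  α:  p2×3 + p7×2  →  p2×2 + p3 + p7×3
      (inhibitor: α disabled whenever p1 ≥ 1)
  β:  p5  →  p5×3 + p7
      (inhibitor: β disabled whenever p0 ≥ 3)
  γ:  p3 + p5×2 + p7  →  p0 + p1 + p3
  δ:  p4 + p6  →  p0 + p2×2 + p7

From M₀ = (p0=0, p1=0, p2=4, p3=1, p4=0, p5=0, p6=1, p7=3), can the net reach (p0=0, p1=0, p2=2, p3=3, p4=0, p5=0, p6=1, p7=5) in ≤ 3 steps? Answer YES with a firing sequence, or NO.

step 1: fire α:  (p0=0, p1=0, p2=4, p3=1, p4=0, p5=0, p6=1, p7=3) → (p0=0, p1=0, p2=3, p3=2, p4=0, p5=0, p6=1, p7=4)
step 2: fire α:  (p0=0, p1=0, p2=3, p3=2, p4=0, p5=0, p6=1, p7=4) → (p0=0, p1=0, p2=2, p3=3, p4=0, p5=0, p6=1, p7=5)

YES — reachable via ⟨α, α⟩ (2 firings)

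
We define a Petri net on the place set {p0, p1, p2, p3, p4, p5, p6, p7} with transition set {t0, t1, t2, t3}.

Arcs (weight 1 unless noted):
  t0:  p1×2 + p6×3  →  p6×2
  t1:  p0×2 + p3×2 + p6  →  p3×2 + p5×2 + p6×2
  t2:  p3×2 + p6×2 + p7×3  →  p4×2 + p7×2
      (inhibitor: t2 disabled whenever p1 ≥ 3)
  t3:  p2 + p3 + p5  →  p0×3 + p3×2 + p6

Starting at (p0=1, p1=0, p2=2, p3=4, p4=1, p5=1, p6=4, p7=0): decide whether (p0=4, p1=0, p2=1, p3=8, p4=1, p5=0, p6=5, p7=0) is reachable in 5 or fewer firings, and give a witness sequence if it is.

NO — not reachable within 5 firings

depth 0: 1 marking
depth 1: 2 markings reached so far
depth 2: 3 markings reached so far
depth 3: 5 markings reached so far
depth 4: 6 markings reached so far
depth 5: 7 markings reached so far
target is not among the 7 markings reachable within 5 steps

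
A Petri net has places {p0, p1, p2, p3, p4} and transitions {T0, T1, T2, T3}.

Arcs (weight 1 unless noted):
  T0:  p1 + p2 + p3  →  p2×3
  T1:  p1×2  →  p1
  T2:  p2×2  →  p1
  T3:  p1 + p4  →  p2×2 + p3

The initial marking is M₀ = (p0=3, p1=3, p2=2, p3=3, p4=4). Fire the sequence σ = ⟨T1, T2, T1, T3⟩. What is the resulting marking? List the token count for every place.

(p0=3, p1=1, p2=2, p3=4, p4=3)

step 1: fire T1:  (p0=3, p1=3, p2=2, p3=3, p4=4) → (p0=3, p1=2, p2=2, p3=3, p4=4)
step 2: fire T2:  (p0=3, p1=2, p2=2, p3=3, p4=4) → (p0=3, p1=3, p2=0, p3=3, p4=4)
step 3: fire T1:  (p0=3, p1=3, p2=0, p3=3, p4=4) → (p0=3, p1=2, p2=0, p3=3, p4=4)
step 4: fire T3:  (p0=3, p1=2, p2=0, p3=3, p4=4) → (p0=3, p1=1, p2=2, p3=4, p4=3)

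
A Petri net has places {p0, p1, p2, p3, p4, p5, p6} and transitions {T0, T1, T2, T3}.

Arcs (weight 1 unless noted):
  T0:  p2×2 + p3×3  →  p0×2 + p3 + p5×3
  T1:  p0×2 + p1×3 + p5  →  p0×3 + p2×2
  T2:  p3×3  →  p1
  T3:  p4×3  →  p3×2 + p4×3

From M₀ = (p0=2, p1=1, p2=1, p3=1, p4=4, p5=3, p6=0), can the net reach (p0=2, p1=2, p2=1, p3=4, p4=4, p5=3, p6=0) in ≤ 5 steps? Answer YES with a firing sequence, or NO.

step 1: fire T3:  (p0=2, p1=1, p2=1, p3=1, p4=4, p5=3, p6=0) → (p0=2, p1=1, p2=1, p3=3, p4=4, p5=3, p6=0)
step 2: fire T2:  (p0=2, p1=1, p2=1, p3=3, p4=4, p5=3, p6=0) → (p0=2, p1=2, p2=1, p3=0, p4=4, p5=3, p6=0)
step 3: fire T3:  (p0=2, p1=2, p2=1, p3=0, p4=4, p5=3, p6=0) → (p0=2, p1=2, p2=1, p3=2, p4=4, p5=3, p6=0)
step 4: fire T3:  (p0=2, p1=2, p2=1, p3=2, p4=4, p5=3, p6=0) → (p0=2, p1=2, p2=1, p3=4, p4=4, p5=3, p6=0)

YES — reachable via ⟨T3, T2, T3, T3⟩ (4 firings)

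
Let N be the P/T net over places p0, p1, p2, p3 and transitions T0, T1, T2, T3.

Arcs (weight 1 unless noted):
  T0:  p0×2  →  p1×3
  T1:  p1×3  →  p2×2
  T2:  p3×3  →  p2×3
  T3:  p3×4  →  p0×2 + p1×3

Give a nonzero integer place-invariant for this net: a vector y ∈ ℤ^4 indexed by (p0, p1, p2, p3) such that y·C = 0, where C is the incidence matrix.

y = (p0:3, p1:2, p2:3, p3:3)

Incidence matrix C (rows=places, cols=transitions):
       T0   T1   T2   T3
   p0  -2    0    0    2
   p1   3   -3    0    3
   p2   0    2    3    0
   p3   0    0   -3   -4

Candidate y = [3, 2, 3, 3]; check y·C column-wise:
  col T0: 3·-2 + 2·3 + 3·0 + 3·0 = 0
  col T1: 3·0 + 2·-3 + 3·2 + 3·0 = 0
  col T2: 3·0 + 2·0 + 3·3 + 3·-3 = 0
  col T3: 3·2 + 2·3 + 3·0 + 3·-4 = 0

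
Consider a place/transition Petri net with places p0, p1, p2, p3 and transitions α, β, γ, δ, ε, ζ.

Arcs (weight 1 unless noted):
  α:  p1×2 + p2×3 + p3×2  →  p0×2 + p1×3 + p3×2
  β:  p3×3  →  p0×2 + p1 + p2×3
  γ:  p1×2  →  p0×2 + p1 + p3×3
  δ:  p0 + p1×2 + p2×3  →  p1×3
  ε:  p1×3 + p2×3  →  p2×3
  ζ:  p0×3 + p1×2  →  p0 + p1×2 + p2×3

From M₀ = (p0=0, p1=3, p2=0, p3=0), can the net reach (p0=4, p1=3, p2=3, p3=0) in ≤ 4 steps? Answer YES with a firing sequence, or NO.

step 1: fire γ:  (p0=0, p1=3, p2=0, p3=0) → (p0=2, p1=2, p2=0, p3=3)
step 2: fire β:  (p0=2, p1=2, p2=0, p3=3) → (p0=4, p1=3, p2=3, p3=0)

YES — reachable via ⟨γ, β⟩ (2 firings)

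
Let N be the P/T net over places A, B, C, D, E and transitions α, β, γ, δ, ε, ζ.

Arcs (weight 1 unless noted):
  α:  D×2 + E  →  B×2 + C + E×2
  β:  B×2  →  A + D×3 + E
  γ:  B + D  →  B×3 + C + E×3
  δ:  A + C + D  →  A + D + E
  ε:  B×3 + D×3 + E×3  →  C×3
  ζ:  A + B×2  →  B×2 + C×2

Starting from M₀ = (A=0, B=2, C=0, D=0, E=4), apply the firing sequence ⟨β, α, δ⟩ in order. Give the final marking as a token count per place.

(A=1, B=2, C=0, D=1, E=7)

step 1: fire β:  (A=0, B=2, C=0, D=0, E=4) → (A=1, B=0, C=0, D=3, E=5)
step 2: fire α:  (A=1, B=0, C=0, D=3, E=5) → (A=1, B=2, C=1, D=1, E=6)
step 3: fire δ:  (A=1, B=2, C=1, D=1, E=6) → (A=1, B=2, C=0, D=1, E=7)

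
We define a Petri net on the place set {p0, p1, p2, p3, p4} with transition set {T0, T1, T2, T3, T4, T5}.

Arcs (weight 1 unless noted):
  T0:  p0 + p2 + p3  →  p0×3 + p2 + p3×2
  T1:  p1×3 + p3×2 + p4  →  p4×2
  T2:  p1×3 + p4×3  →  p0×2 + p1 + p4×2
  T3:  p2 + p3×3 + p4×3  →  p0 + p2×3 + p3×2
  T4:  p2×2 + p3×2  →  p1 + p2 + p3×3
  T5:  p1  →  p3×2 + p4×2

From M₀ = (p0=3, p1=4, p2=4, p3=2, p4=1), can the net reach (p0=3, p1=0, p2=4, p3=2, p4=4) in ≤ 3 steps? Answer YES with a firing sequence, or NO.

YES — reachable via ⟨T1, T5⟩ (2 firings)

step 1: fire T1:  (p0=3, p1=4, p2=4, p3=2, p4=1) → (p0=3, p1=1, p2=4, p3=0, p4=2)
step 2: fire T5:  (p0=3, p1=1, p2=4, p3=0, p4=2) → (p0=3, p1=0, p2=4, p3=2, p4=4)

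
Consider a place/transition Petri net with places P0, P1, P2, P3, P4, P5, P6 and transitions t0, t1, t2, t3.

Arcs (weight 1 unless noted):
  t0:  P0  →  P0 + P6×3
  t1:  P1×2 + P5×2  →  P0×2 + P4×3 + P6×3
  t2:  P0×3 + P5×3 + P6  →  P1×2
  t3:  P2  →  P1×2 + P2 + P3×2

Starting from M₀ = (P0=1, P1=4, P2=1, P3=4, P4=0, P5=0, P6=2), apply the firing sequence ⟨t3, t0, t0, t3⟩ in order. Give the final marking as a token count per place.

(P0=1, P1=8, P2=1, P3=8, P4=0, P5=0, P6=8)

step 1: fire t3:  (P0=1, P1=4, P2=1, P3=4, P4=0, P5=0, P6=2) → (P0=1, P1=6, P2=1, P3=6, P4=0, P5=0, P6=2)
step 2: fire t0:  (P0=1, P1=6, P2=1, P3=6, P4=0, P5=0, P6=2) → (P0=1, P1=6, P2=1, P3=6, P4=0, P5=0, P6=5)
step 3: fire t0:  (P0=1, P1=6, P2=1, P3=6, P4=0, P5=0, P6=5) → (P0=1, P1=6, P2=1, P3=6, P4=0, P5=0, P6=8)
step 4: fire t3:  (P0=1, P1=6, P2=1, P3=6, P4=0, P5=0, P6=8) → (P0=1, P1=8, P2=1, P3=8, P4=0, P5=0, P6=8)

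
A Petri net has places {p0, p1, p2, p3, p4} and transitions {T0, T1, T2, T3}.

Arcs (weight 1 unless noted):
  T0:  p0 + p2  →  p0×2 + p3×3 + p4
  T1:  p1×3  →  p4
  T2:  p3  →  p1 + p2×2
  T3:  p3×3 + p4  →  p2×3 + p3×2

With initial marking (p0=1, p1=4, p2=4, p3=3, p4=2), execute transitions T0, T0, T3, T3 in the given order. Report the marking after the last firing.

(p0=3, p1=4, p2=8, p3=7, p4=2)

step 1: fire T0:  (p0=1, p1=4, p2=4, p3=3, p4=2) → (p0=2, p1=4, p2=3, p3=6, p4=3)
step 2: fire T0:  (p0=2, p1=4, p2=3, p3=6, p4=3) → (p0=3, p1=4, p2=2, p3=9, p4=4)
step 3: fire T3:  (p0=3, p1=4, p2=2, p3=9, p4=4) → (p0=3, p1=4, p2=5, p3=8, p4=3)
step 4: fire T3:  (p0=3, p1=4, p2=5, p3=8, p4=3) → (p0=3, p1=4, p2=8, p3=7, p4=2)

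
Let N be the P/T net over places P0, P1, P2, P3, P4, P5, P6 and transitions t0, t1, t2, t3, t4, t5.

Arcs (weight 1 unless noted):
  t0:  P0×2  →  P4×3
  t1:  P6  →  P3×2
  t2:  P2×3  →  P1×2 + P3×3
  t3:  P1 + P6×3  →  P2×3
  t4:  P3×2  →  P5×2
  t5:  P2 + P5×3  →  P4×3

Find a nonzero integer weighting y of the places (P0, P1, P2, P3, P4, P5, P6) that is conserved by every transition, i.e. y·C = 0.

Incidence matrix C (rows=places, cols=transitions):
       t0   t1   t2   t3   t4   t5
   P0  -2    0    0    0    0    0
   P1   0    0    2   -1    0    0
   P2   0    0   -3    3    0   -1
   P3   0    2    3    0   -2    0
   P4   3    0    0    0    0    3
   P5   0    0    0    0    2   -3
   P6   0   -1    0   -3    0    0

Candidate y = [3, 3, 3, 1, 2, 1, 2]; check y·C column-wise:
  col t0: 3·-2 + 3·0 + 3·0 + 1·0 + 2·3 + 1·0 + 2·0 = 0
  col t1: 3·0 + 3·0 + 3·0 + 1·2 + 2·0 + 1·0 + 2·-1 = 0
  col t2: 3·0 + 3·2 + 3·-3 + 1·3 + 2·0 + 1·0 + 2·0 = 0
  col t3: 3·0 + 3·-1 + 3·3 + 1·0 + 2·0 + 1·0 + 2·-3 = 0
  col t4: 3·0 + 3·0 + 3·0 + 1·-2 + 2·0 + 1·2 + 2·0 = 0
  col t5: 3·0 + 3·0 + 3·-1 + 1·0 + 2·3 + 1·-3 + 2·0 = 0

y = (P0:3, P1:3, P2:3, P3:1, P4:2, P5:1, P6:2)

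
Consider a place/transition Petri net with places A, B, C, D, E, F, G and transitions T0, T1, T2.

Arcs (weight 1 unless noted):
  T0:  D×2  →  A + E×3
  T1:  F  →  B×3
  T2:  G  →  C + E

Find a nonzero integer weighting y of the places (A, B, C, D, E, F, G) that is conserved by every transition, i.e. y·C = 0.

Incidence matrix C (rows=places, cols=transitions):
       T0   T1   T2
    A   1    0    0
    B   0    3    0
    C   0    0    1
    D  -2    0    0
    E   3    0    1
    F   0   -1    0
    G   0    0   -1

Candidate y = [2, 0, 0, 1, 0, 0, 0]; check y·C column-wise:
  col T0: 2·1 + 1·-2 + 0·3 = 0
  col T1: 2·0 + 0·3 + 1·0 + 0·-1 = 0
  col T2: 2·0 + 0·1 + 1·0 + 0·1 + 0·-1 = 0

y = (A:2, B:0, C:0, D:1, E:0, F:0, G:0)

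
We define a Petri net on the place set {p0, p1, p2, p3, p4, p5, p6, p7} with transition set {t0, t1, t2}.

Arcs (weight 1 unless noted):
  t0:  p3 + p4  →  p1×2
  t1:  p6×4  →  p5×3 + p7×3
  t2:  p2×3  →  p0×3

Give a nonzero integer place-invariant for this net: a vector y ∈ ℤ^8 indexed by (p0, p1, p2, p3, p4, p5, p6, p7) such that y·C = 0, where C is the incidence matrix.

y = (p0:1, p1:0, p2:1, p3:0, p4:0, p5:0, p6:0, p7:0)

Incidence matrix C (rows=places, cols=transitions):
       t0   t1   t2
   p0   0    0    3
   p1   2    0    0
   p2   0    0   -3
   p3  -1    0    0
   p4  -1    0    0
   p5   0    3    0
   p6   0   -4    0
   p7   0    3    0

Candidate y = [1, 0, 1, 0, 0, 0, 0, 0]; check y·C column-wise:
  col t0: 1·0 + 0·2 + 1·0 + 0·-1 + 0·-1 = 0
  col t1: 1·0 + 1·0 + 0·3 + 0·-4 + 0·3 = 0
  col t2: 1·3 + 1·-3 = 0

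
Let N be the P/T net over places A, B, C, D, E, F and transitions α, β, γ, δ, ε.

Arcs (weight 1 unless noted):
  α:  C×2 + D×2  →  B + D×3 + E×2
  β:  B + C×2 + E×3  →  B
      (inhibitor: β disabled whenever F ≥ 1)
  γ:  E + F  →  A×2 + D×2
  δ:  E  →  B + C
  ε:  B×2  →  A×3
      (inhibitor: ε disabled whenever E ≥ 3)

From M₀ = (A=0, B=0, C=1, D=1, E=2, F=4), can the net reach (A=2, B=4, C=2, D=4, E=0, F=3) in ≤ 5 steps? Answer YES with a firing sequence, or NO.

YES — reachable via ⟨γ, δ, α, δ, δ⟩ (5 firings)

step 1: fire γ:  (A=0, B=0, C=1, D=1, E=2, F=4) → (A=2, B=0, C=1, D=3, E=1, F=3)
step 2: fire δ:  (A=2, B=0, C=1, D=3, E=1, F=3) → (A=2, B=1, C=2, D=3, E=0, F=3)
step 3: fire α:  (A=2, B=1, C=2, D=3, E=0, F=3) → (A=2, B=2, C=0, D=4, E=2, F=3)
step 4: fire δ:  (A=2, B=2, C=0, D=4, E=2, F=3) → (A=2, B=3, C=1, D=4, E=1, F=3)
step 5: fire δ:  (A=2, B=3, C=1, D=4, E=1, F=3) → (A=2, B=4, C=2, D=4, E=0, F=3)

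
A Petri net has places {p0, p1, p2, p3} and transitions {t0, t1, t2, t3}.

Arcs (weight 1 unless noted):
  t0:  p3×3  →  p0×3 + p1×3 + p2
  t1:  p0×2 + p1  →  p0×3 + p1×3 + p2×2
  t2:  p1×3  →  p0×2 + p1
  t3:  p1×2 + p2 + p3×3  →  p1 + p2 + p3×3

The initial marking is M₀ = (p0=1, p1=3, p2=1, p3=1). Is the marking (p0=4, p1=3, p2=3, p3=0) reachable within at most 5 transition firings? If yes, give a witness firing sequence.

NO — not reachable within 5 firings

depth 0: 1 marking
depth 1: 2 markings reached so far
depth 2: 3 markings reached so far
depth 3: 5 markings reached so far
depth 4: 7 markings reached so far
depth 5: 10 markings reached so far
target is not among the 10 markings reachable within 5 steps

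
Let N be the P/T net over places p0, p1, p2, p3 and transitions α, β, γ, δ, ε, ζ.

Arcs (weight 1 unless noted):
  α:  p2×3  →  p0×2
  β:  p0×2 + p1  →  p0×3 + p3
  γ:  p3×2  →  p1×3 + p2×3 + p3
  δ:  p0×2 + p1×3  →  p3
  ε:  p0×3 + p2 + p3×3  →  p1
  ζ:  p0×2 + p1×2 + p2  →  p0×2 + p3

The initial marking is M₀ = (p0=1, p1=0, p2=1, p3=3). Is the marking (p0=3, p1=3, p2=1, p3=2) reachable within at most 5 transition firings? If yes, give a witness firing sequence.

step 1: fire γ:  (p0=1, p1=0, p2=1, p3=3) → (p0=1, p1=3, p2=4, p3=2)
step 2: fire α:  (p0=1, p1=3, p2=4, p3=2) → (p0=3, p1=3, p2=1, p3=2)

YES — reachable via ⟨γ, α⟩ (2 firings)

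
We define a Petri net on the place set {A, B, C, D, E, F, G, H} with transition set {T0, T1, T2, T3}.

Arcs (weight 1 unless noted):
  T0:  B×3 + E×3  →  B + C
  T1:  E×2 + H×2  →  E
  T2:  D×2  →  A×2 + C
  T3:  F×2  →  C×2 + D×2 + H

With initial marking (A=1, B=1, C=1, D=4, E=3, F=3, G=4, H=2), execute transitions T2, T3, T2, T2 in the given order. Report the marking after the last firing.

step 1: fire T2:  (A=1, B=1, C=1, D=4, E=3, F=3, G=4, H=2) → (A=3, B=1, C=2, D=2, E=3, F=3, G=4, H=2)
step 2: fire T3:  (A=3, B=1, C=2, D=2, E=3, F=3, G=4, H=2) → (A=3, B=1, C=4, D=4, E=3, F=1, G=4, H=3)
step 3: fire T2:  (A=3, B=1, C=4, D=4, E=3, F=1, G=4, H=3) → (A=5, B=1, C=5, D=2, E=3, F=1, G=4, H=3)
step 4: fire T2:  (A=5, B=1, C=5, D=2, E=3, F=1, G=4, H=3) → (A=7, B=1, C=6, D=0, E=3, F=1, G=4, H=3)

(A=7, B=1, C=6, D=0, E=3, F=1, G=4, H=3)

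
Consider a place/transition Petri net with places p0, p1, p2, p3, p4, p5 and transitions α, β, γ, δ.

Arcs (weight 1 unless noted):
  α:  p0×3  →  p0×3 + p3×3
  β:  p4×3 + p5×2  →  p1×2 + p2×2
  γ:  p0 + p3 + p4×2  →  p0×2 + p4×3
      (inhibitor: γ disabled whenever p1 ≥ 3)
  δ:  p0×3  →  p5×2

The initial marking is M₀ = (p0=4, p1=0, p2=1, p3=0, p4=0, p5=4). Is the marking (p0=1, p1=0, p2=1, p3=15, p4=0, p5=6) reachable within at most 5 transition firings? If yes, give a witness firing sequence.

NO — not reachable within 5 firings

depth 0: 1 marking
depth 1: 3 markings reached so far
depth 2: 5 markings reached so far
depth 3: 7 markings reached so far
depth 4: 9 markings reached so far
depth 5: 11 markings reached so far
target is not among the 11 markings reachable within 5 steps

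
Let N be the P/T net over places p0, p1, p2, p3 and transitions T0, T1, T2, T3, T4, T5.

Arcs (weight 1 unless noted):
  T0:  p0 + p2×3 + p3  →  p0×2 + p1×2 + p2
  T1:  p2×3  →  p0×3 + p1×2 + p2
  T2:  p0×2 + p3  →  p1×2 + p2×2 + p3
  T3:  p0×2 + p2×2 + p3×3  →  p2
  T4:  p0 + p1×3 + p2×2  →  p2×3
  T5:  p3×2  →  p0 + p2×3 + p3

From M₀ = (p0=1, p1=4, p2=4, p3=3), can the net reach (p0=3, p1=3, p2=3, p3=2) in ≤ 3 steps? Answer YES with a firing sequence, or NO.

NO — not reachable within 3 firings

depth 0: 1 marking
depth 1: 5 markings reached so far
depth 2: 15 markings reached so far
depth 3: 37 markings reached so far
target is not among the 37 markings reachable within 3 steps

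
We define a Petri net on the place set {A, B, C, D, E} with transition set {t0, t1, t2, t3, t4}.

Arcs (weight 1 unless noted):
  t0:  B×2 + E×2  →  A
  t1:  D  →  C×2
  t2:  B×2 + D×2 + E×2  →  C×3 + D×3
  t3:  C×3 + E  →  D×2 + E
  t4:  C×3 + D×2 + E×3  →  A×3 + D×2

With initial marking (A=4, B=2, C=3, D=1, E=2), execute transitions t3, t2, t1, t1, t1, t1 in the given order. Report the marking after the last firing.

(A=4, B=0, C=11, D=0, E=0)

step 1: fire t3:  (A=4, B=2, C=3, D=1, E=2) → (A=4, B=2, C=0, D=3, E=2)
step 2: fire t2:  (A=4, B=2, C=0, D=3, E=2) → (A=4, B=0, C=3, D=4, E=0)
step 3: fire t1:  (A=4, B=0, C=3, D=4, E=0) → (A=4, B=0, C=5, D=3, E=0)
step 4: fire t1:  (A=4, B=0, C=5, D=3, E=0) → (A=4, B=0, C=7, D=2, E=0)
step 5: fire t1:  (A=4, B=0, C=7, D=2, E=0) → (A=4, B=0, C=9, D=1, E=0)
step 6: fire t1:  (A=4, B=0, C=9, D=1, E=0) → (A=4, B=0, C=11, D=0, E=0)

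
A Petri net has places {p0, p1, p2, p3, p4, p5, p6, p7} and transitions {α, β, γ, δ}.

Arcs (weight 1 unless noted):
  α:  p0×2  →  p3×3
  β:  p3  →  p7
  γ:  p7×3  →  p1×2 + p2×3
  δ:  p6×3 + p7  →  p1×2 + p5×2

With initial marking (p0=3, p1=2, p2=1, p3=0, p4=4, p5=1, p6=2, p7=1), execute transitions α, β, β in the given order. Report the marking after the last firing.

(p0=1, p1=2, p2=1, p3=1, p4=4, p5=1, p6=2, p7=3)

step 1: fire α:  (p0=3, p1=2, p2=1, p3=0, p4=4, p5=1, p6=2, p7=1) → (p0=1, p1=2, p2=1, p3=3, p4=4, p5=1, p6=2, p7=1)
step 2: fire β:  (p0=1, p1=2, p2=1, p3=3, p4=4, p5=1, p6=2, p7=1) → (p0=1, p1=2, p2=1, p3=2, p4=4, p5=1, p6=2, p7=2)
step 3: fire β:  (p0=1, p1=2, p2=1, p3=2, p4=4, p5=1, p6=2, p7=2) → (p0=1, p1=2, p2=1, p3=1, p4=4, p5=1, p6=2, p7=3)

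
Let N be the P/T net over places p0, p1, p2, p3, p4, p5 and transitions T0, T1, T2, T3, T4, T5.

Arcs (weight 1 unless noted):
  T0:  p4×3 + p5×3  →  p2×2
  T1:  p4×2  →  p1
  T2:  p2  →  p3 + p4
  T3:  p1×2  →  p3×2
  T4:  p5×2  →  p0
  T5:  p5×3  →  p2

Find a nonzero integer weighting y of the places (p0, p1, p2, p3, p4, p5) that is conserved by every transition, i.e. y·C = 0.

Incidence matrix C (rows=places, cols=transitions):
       T0   T1   T2   T3   T4   T5
   p0   0    0    0    0    1    0
   p1   0    1    0   -2    0    0
   p2   2    0   -1    0    0    1
   p3   0    0    1    2    0    0
   p4  -3   -2    1    0    0    0
   p5  -3    0    0    0   -2   -3

Candidate y = [2, 2, 3, 2, 1, 1]; check y·C column-wise:
  col T0: 2·0 + 2·0 + 3·2 + 2·0 + 1·-3 + 1·-3 = 0
  col T1: 2·0 + 2·1 + 3·0 + 2·0 + 1·-2 + 1·0 = 0
  col T2: 2·0 + 2·0 + 3·-1 + 2·1 + 1·1 + 1·0 = 0
  col T3: 2·0 + 2·-2 + 3·0 + 2·2 + 1·0 + 1·0 = 0
  col T4: 2·1 + 2·0 + 3·0 + 2·0 + 1·0 + 1·-2 = 0
  col T5: 2·0 + 2·0 + 3·1 + 2·0 + 1·0 + 1·-3 = 0

y = (p0:2, p1:2, p2:3, p3:2, p4:1, p5:1)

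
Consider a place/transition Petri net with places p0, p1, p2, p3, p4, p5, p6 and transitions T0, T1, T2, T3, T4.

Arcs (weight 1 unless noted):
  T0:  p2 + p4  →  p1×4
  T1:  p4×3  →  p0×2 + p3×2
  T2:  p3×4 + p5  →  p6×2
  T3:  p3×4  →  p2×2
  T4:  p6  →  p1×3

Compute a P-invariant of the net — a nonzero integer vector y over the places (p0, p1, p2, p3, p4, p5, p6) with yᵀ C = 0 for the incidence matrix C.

y = (p0:4, p1:0, p2:-2, p3:-1, p4:2, p5:4, p6:0)

Incidence matrix C (rows=places, cols=transitions):
       T0   T1   T2   T3   T4
   p0   0    2    0    0    0
   p1   4    0    0    0    3
   p2  -1    0    0    2    0
   p3   0    2   -4   -4    0
   p4  -1   -3    0    0    0
   p5   0    0   -1    0    0
   p6   0    0    2    0   -1

Candidate y = [4, 0, -2, -1, 2, 4, 0]; check y·C column-wise:
  col T0: 4·0 + 0·4 + -2·-1 + -1·0 + 2·-1 + 4·0 = 0
  col T1: 4·2 + -2·0 + -1·2 + 2·-3 + 4·0 = 0
  col T2: 4·0 + -2·0 + -1·-4 + 2·0 + 4·-1 + 0·2 = 0
  col T3: 4·0 + -2·2 + -1·-4 + 2·0 + 4·0 = 0
  col T4: 4·0 + 0·3 + -2·0 + -1·0 + 2·0 + 4·0 + 0·-1 = 0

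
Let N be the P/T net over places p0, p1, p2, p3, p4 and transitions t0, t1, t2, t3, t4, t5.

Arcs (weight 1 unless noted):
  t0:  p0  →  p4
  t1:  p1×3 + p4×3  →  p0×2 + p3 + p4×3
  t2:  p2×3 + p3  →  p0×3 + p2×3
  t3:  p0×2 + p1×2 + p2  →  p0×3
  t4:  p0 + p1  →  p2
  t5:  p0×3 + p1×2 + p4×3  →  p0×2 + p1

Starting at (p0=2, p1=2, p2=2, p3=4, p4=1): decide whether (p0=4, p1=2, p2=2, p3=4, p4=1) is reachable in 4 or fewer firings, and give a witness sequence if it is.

depth 0: 1 marking
depth 1: 4 markings reached so far
depth 2: 9 markings reached so far
depth 3: 13 markings reached so far
depth 4: 19 markings reached so far
target is not among the 19 markings reachable within 4 steps

NO — not reachable within 4 firings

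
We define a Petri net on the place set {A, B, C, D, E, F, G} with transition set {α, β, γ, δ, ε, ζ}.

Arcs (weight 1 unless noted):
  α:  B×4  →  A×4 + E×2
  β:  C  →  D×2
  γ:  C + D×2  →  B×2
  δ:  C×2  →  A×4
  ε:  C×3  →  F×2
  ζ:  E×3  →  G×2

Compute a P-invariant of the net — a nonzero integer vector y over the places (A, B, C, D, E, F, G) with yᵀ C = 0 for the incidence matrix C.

Incidence matrix C (rows=places, cols=transitions):
        α    β    γ    δ    ε    ζ
    A   4    0    0    4    0    0
    B  -4    0    2    0    0    0
    C   0   -1   -1   -2   -3    0
    D   0    2   -2    0    0    0
    E   2    0    0    0    0   -3
    F   0    0    0    0    2    0
    G   0    0    0    0    0    2

Candidate y = [1, 2, 2, 1, 2, 3, 3]; check y·C column-wise:
  col α: 1·4 + 2·-4 + 2·0 + 1·0 + 2·2 + 3·0 + 3·0 = 0
  col β: 1·0 + 2·0 + 2·-1 + 1·2 + 2·0 + 3·0 + 3·0 = 0
  col γ: 1·0 + 2·2 + 2·-1 + 1·-2 + 2·0 + 3·0 + 3·0 = 0
  col δ: 1·4 + 2·0 + 2·-2 + 1·0 + 2·0 + 3·0 + 3·0 = 0
  col ε: 1·0 + 2·0 + 2·-3 + 1·0 + 2·0 + 3·2 + 3·0 = 0
  col ζ: 1·0 + 2·0 + 2·0 + 1·0 + 2·-3 + 3·0 + 3·2 = 0

y = (A:1, B:2, C:2, D:1, E:2, F:3, G:3)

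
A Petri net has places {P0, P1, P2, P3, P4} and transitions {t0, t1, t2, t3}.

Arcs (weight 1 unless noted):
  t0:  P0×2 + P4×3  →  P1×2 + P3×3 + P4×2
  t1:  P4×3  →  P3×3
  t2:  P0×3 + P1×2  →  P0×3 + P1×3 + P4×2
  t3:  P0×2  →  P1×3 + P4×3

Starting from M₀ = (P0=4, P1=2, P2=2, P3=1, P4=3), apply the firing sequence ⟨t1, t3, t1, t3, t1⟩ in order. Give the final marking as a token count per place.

step 1: fire t1:  (P0=4, P1=2, P2=2, P3=1, P4=3) → (P0=4, P1=2, P2=2, P3=4, P4=0)
step 2: fire t3:  (P0=4, P1=2, P2=2, P3=4, P4=0) → (P0=2, P1=5, P2=2, P3=4, P4=3)
step 3: fire t1:  (P0=2, P1=5, P2=2, P3=4, P4=3) → (P0=2, P1=5, P2=2, P3=7, P4=0)
step 4: fire t3:  (P0=2, P1=5, P2=2, P3=7, P4=0) → (P0=0, P1=8, P2=2, P3=7, P4=3)
step 5: fire t1:  (P0=0, P1=8, P2=2, P3=7, P4=3) → (P0=0, P1=8, P2=2, P3=10, P4=0)

(P0=0, P1=8, P2=2, P3=10, P4=0)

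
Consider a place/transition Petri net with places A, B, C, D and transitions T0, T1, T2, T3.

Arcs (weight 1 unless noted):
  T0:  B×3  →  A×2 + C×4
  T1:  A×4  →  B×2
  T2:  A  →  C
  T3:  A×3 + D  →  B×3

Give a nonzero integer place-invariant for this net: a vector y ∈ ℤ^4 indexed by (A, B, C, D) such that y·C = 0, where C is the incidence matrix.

Incidence matrix C (rows=places, cols=transitions):
       T0   T1   T2   T3
    A   2   -4   -1   -3
    B  -3    2    0    3
    C   4    0    1    0
    D   0    0    0   -1

Candidate y = [1, 2, 1, 3]; check y·C column-wise:
  col T0: 1·2 + 2·-3 + 1·4 + 3·0 = 0
  col T1: 1·-4 + 2·2 + 1·0 + 3·0 = 0
  col T2: 1·-1 + 2·0 + 1·1 + 3·0 = 0
  col T3: 1·-3 + 2·3 + 1·0 + 3·-1 = 0

y = (A:1, B:2, C:1, D:3)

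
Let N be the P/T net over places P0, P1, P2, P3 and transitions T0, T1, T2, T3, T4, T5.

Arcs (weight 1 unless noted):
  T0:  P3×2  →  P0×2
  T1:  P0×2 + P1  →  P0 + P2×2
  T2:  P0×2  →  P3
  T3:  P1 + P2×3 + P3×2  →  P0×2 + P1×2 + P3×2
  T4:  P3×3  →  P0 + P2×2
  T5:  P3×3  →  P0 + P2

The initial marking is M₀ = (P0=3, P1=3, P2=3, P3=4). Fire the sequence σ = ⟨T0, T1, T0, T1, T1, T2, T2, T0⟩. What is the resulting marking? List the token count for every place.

step 1: fire T0:  (P0=3, P1=3, P2=3, P3=4) → (P0=5, P1=3, P2=3, P3=2)
step 2: fire T1:  (P0=5, P1=3, P2=3, P3=2) → (P0=4, P1=2, P2=5, P3=2)
step 3: fire T0:  (P0=4, P1=2, P2=5, P3=2) → (P0=6, P1=2, P2=5, P3=0)
step 4: fire T1:  (P0=6, P1=2, P2=5, P3=0) → (P0=5, P1=1, P2=7, P3=0)
step 5: fire T1:  (P0=5, P1=1, P2=7, P3=0) → (P0=4, P1=0, P2=9, P3=0)
step 6: fire T2:  (P0=4, P1=0, P2=9, P3=0) → (P0=2, P1=0, P2=9, P3=1)
step 7: fire T2:  (P0=2, P1=0, P2=9, P3=1) → (P0=0, P1=0, P2=9, P3=2)
step 8: fire T0:  (P0=0, P1=0, P2=9, P3=2) → (P0=2, P1=0, P2=9, P3=0)

(P0=2, P1=0, P2=9, P3=0)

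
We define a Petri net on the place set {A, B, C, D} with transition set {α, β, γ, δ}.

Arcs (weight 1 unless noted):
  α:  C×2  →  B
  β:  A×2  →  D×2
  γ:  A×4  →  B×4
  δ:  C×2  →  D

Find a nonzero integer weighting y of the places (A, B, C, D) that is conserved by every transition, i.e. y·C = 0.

Incidence matrix C (rows=places, cols=transitions):
        α    β    γ    δ
    A   0   -2   -4    0
    B   1    0    4    0
    C  -2    0    0   -2
    D   0    2    0    1

Candidate y = [2, 2, 1, 2]; check y·C column-wise:
  col α: 2·0 + 2·1 + 1·-2 + 2·0 = 0
  col β: 2·-2 + 2·0 + 1·0 + 2·2 = 0
  col γ: 2·-4 + 2·4 + 1·0 + 2·0 = 0
  col δ: 2·0 + 2·0 + 1·-2 + 2·1 = 0

y = (A:2, B:2, C:1, D:2)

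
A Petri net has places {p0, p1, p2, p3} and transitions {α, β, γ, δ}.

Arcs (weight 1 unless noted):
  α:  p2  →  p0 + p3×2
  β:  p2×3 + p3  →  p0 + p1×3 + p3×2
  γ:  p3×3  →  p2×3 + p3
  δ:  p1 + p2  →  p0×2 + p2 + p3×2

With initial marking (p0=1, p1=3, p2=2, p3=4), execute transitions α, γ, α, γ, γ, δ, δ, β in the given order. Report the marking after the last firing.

step 1: fire α:  (p0=1, p1=3, p2=2, p3=4) → (p0=2, p1=3, p2=1, p3=6)
step 2: fire γ:  (p0=2, p1=3, p2=1, p3=6) → (p0=2, p1=3, p2=4, p3=4)
step 3: fire α:  (p0=2, p1=3, p2=4, p3=4) → (p0=3, p1=3, p2=3, p3=6)
step 4: fire γ:  (p0=3, p1=3, p2=3, p3=6) → (p0=3, p1=3, p2=6, p3=4)
step 5: fire γ:  (p0=3, p1=3, p2=6, p3=4) → (p0=3, p1=3, p2=9, p3=2)
step 6: fire δ:  (p0=3, p1=3, p2=9, p3=2) → (p0=5, p1=2, p2=9, p3=4)
step 7: fire δ:  (p0=5, p1=2, p2=9, p3=4) → (p0=7, p1=1, p2=9, p3=6)
step 8: fire β:  (p0=7, p1=1, p2=9, p3=6) → (p0=8, p1=4, p2=6, p3=7)

(p0=8, p1=4, p2=6, p3=7)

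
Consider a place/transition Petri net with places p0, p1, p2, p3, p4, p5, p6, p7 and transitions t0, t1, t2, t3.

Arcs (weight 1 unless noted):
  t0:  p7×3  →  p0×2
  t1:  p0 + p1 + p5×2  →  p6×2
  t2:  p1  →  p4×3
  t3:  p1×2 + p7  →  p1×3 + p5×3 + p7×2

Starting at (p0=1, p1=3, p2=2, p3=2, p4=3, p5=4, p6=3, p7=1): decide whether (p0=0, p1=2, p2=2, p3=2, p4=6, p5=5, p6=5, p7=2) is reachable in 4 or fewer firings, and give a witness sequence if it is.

YES — reachable via ⟨t1, t3, t2⟩ (3 firings)

step 1: fire t1:  (p0=1, p1=3, p2=2, p3=2, p4=3, p5=4, p6=3, p7=1) → (p0=0, p1=2, p2=2, p3=2, p4=3, p5=2, p6=5, p7=1)
step 2: fire t3:  (p0=0, p1=2, p2=2, p3=2, p4=3, p5=2, p6=5, p7=1) → (p0=0, p1=3, p2=2, p3=2, p4=3, p5=5, p6=5, p7=2)
step 3: fire t2:  (p0=0, p1=3, p2=2, p3=2, p4=3, p5=5, p6=5, p7=2) → (p0=0, p1=2, p2=2, p3=2, p4=6, p5=5, p6=5, p7=2)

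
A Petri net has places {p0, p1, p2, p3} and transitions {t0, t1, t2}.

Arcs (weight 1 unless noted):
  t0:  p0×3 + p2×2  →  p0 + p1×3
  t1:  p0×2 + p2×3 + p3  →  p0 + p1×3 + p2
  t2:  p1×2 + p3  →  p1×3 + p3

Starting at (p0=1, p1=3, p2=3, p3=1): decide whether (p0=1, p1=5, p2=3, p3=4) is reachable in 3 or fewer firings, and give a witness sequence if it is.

depth 0: 1 marking
depth 1: 2 markings reached so far
depth 2: 3 markings reached so far
depth 3: 4 markings reached so far
target is not among the 4 markings reachable within 3 steps

NO — not reachable within 3 firings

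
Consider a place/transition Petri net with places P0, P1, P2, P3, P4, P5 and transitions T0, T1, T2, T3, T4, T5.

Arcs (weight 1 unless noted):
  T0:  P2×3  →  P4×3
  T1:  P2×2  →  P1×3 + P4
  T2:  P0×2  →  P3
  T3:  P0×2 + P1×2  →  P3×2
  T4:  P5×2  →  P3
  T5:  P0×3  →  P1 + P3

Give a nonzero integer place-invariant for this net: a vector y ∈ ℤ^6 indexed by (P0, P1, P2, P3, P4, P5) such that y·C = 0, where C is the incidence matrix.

y = (P0:1, P1:1, P2:3, P3:2, P4:3, P5:1)

Incidence matrix C (rows=places, cols=transitions):
       T0   T1   T2   T3   T4   T5
   P0   0    0   -2   -2    0   -3
   P1   0    3    0   -2    0    1
   P2  -3   -2    0    0    0    0
   P3   0    0    1    2    1    1
   P4   3    1    0    0    0    0
   P5   0    0    0    0   -2    0

Candidate y = [1, 1, 3, 2, 3, 1]; check y·C column-wise:
  col T0: 1·0 + 1·0 + 3·-3 + 2·0 + 3·3 + 1·0 = 0
  col T1: 1·0 + 1·3 + 3·-2 + 2·0 + 3·1 + 1·0 = 0
  col T2: 1·-2 + 1·0 + 3·0 + 2·1 + 3·0 + 1·0 = 0
  col T3: 1·-2 + 1·-2 + 3·0 + 2·2 + 3·0 + 1·0 = 0
  col T4: 1·0 + 1·0 + 3·0 + 2·1 + 3·0 + 1·-2 = 0
  col T5: 1·-3 + 1·1 + 3·0 + 2·1 + 3·0 + 1·0 = 0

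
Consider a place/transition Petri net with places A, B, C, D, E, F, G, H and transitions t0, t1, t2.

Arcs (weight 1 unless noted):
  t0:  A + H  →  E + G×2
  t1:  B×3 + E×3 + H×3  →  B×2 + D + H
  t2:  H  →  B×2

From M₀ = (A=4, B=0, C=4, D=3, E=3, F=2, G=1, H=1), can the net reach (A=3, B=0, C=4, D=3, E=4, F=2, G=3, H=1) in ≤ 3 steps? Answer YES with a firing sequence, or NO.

depth 0: 1 marking
depth 1: 3 markings reached so far
depth 2: 3 markings reached so far
(frontier empty at depth 2; search complete)
target is not among the 3 markings reachable within 3 steps

NO — not reachable within 3 firings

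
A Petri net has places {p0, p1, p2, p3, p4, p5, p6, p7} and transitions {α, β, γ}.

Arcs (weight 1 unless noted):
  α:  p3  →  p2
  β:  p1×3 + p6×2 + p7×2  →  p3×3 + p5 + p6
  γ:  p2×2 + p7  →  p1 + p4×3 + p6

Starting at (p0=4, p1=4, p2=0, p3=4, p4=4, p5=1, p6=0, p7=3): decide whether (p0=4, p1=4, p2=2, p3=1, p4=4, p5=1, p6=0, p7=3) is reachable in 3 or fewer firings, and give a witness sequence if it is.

NO — not reachable within 3 firings

depth 0: 1 marking
depth 1: 2 markings reached so far
depth 2: 3 markings reached so far
depth 3: 5 markings reached so far
target is not among the 5 markings reachable within 3 steps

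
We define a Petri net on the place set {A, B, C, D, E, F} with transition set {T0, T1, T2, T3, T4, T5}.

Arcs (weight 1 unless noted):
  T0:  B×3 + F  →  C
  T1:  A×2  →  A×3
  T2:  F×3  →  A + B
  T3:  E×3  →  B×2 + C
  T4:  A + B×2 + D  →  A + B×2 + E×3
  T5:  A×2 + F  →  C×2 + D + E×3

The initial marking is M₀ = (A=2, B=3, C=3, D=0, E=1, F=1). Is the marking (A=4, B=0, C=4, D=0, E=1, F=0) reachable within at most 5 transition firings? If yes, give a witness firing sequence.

step 1: fire T0:  (A=2, B=3, C=3, D=0, E=1, F=1) → (A=2, B=0, C=4, D=0, E=1, F=0)
step 2: fire T1:  (A=2, B=0, C=4, D=0, E=1, F=0) → (A=3, B=0, C=4, D=0, E=1, F=0)
step 3: fire T1:  (A=3, B=0, C=4, D=0, E=1, F=0) → (A=4, B=0, C=4, D=0, E=1, F=0)

YES — reachable via ⟨T0, T1, T1⟩ (3 firings)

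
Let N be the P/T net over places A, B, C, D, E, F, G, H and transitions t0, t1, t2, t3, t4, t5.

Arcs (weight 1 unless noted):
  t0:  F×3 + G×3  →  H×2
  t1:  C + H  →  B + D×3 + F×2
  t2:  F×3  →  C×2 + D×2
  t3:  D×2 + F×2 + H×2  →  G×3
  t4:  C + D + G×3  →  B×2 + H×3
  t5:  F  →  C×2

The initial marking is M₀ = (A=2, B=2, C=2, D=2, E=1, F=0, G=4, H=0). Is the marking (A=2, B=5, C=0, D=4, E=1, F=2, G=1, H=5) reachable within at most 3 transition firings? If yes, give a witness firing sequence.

NO — not reachable within 3 firings

depth 0: 1 marking
depth 1: 2 markings reached so far
depth 2: 3 markings reached so far
depth 3: 5 markings reached so far
target is not among the 5 markings reachable within 3 steps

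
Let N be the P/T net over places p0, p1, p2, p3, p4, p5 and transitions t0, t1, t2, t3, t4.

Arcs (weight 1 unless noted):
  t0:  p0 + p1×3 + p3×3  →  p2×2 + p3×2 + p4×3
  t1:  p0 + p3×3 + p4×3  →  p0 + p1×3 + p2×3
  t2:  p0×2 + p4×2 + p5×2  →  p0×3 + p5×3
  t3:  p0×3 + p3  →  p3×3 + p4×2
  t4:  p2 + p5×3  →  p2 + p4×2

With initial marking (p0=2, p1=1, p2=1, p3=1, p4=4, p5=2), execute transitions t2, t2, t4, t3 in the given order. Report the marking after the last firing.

step 1: fire t2:  (p0=2, p1=1, p2=1, p3=1, p4=4, p5=2) → (p0=3, p1=1, p2=1, p3=1, p4=2, p5=3)
step 2: fire t2:  (p0=3, p1=1, p2=1, p3=1, p4=2, p5=3) → (p0=4, p1=1, p2=1, p3=1, p4=0, p5=4)
step 3: fire t4:  (p0=4, p1=1, p2=1, p3=1, p4=0, p5=4) → (p0=4, p1=1, p2=1, p3=1, p4=2, p5=1)
step 4: fire t3:  (p0=4, p1=1, p2=1, p3=1, p4=2, p5=1) → (p0=1, p1=1, p2=1, p3=3, p4=4, p5=1)

(p0=1, p1=1, p2=1, p3=3, p4=4, p5=1)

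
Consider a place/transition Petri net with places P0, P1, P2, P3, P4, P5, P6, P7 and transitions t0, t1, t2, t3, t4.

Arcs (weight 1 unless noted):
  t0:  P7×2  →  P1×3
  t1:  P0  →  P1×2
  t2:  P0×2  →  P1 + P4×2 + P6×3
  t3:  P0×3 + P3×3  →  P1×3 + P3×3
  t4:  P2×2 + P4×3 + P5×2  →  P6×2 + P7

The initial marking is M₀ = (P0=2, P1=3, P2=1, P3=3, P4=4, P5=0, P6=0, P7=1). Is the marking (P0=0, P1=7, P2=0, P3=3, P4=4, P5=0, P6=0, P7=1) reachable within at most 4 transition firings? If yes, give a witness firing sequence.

depth 0: 1 marking
depth 1: 3 markings reached so far
depth 2: 4 markings reached so far
depth 3: 4 markings reached so far
(frontier empty at depth 3; search complete)
target is not among the 4 markings reachable within 4 steps

NO — not reachable within 4 firings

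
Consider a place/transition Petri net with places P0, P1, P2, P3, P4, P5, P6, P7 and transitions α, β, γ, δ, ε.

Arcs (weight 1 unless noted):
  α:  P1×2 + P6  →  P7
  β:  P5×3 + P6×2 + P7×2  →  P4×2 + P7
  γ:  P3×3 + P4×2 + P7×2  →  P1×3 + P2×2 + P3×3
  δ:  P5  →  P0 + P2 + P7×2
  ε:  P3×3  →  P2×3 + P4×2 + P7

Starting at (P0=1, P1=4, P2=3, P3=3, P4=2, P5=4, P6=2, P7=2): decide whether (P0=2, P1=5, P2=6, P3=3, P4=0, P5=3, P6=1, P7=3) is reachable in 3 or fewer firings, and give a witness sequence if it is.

step 1: fire α:  (P0=1, P1=4, P2=3, P3=3, P4=2, P5=4, P6=2, P7=2) → (P0=1, P1=2, P2=3, P3=3, P4=2, P5=4, P6=1, P7=3)
step 2: fire γ:  (P0=1, P1=2, P2=3, P3=3, P4=2, P5=4, P6=1, P7=3) → (P0=1, P1=5, P2=5, P3=3, P4=0, P5=4, P6=1, P7=1)
step 3: fire δ:  (P0=1, P1=5, P2=5, P3=3, P4=0, P5=4, P6=1, P7=1) → (P0=2, P1=5, P2=6, P3=3, P4=0, P5=3, P6=1, P7=3)

YES — reachable via ⟨α, γ, δ⟩ (3 firings)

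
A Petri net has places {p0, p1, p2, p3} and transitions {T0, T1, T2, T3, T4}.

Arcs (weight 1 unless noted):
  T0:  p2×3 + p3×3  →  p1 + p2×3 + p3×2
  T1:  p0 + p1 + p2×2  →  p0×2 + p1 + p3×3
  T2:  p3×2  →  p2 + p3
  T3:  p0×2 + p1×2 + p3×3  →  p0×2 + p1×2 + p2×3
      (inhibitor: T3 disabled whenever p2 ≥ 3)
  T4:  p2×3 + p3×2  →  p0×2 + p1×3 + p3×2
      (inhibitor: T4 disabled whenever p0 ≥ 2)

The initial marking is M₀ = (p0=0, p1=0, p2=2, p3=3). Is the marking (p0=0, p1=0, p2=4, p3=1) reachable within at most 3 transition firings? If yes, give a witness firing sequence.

step 1: fire T2:  (p0=0, p1=0, p2=2, p3=3) → (p0=0, p1=0, p2=3, p3=2)
step 2: fire T2:  (p0=0, p1=0, p2=3, p3=2) → (p0=0, p1=0, p2=4, p3=1)

YES — reachable via ⟨T2, T2⟩ (2 firings)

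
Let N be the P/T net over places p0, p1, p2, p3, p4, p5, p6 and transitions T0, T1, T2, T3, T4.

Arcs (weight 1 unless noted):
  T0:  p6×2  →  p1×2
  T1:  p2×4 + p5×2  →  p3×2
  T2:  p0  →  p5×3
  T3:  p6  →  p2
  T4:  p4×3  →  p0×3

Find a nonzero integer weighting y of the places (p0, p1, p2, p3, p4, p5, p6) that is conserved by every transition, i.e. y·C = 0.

Incidence matrix C (rows=places, cols=transitions):
       T0   T1   T2   T3   T4
   p0   0    0   -1    0    3
   p1   2    0    0    0    0
   p2   0   -4    0    1    0
   p3   0    2    0    0    0
   p4   0    0    0    0   -3
   p5   0   -2    3    0    0
   p6  -2    0    0   -1    0

Candidate y = [3, 0, 0, 1, 3, 1, 0]; check y·C column-wise:
  col T0: 3·0 + 0·2 + 1·0 + 3·0 + 1·0 + 0·-2 = 0
  col T1: 3·0 + 0·-4 + 1·2 + 3·0 + 1·-2 = 0
  col T2: 3·-1 + 1·0 + 3·0 + 1·3 = 0
  col T3: 3·0 + 0·1 + 1·0 + 3·0 + 1·0 + 0·-1 = 0
  col T4: 3·3 + 1·0 + 3·-3 + 1·0 = 0

y = (p0:3, p1:0, p2:0, p3:1, p4:3, p5:1, p6:0)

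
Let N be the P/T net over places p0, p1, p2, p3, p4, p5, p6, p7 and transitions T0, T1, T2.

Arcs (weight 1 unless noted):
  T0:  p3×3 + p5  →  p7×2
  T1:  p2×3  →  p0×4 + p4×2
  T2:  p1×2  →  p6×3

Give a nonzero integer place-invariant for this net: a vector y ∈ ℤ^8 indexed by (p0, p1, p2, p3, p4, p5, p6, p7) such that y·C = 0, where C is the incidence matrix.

Incidence matrix C (rows=places, cols=transitions):
       T0   T1   T2
   p0   0    4    0
   p1   0    0   -2
   p2   0   -3    0
   p3  -3    0    0
   p4   0    2    0
   p5  -1    0    0
   p6   0    0    3
   p7   2    0    0

Candidate y = [3, 0, 4, 0, 0, 0, 0, 0]; check y·C column-wise:
  col T0: 3·0 + 4·0 + 0·-3 + 0·-1 + 0·2 = 0
  col T1: 3·4 + 4·-3 + 0·2 = 0
  col T2: 3·0 + 0·-2 + 4·0 + 0·3 = 0

y = (p0:3, p1:0, p2:4, p3:0, p4:0, p5:0, p6:0, p7:0)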